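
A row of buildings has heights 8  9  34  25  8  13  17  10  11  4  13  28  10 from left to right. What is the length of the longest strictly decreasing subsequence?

Negate each value so 'decreasing' becomes 'increasing', then run patience tails on the negated sequence:
-8 → extends → [-8]
-9 → replaces -8 → [-9]
-34 → replaces -9 → [-34]
-25 → extends → [-34, -25]
-8 → extends → [-34, -25, -8]
-13 → replaces -8 → [-34, -25, -13]
-17 → replaces -13 → [-34, -25, -17]
-10 → extends → [-34, -25, -17, -10]
-11 → replaces -10 → [-34, -25, -17, -11]
-4 → extends → [-34, -25, -17, -11, -4]
-13 → replaces -11 → [-34, -25, -17, -13, -4]
-28 → replaces -25 → [-34, -28, -17, -13, -4]
-10 → replaces -4 → [-34, -28, -17, -13, -10]
Five tails, so the longest strictly decreasing subsequence of the original has length 5.

5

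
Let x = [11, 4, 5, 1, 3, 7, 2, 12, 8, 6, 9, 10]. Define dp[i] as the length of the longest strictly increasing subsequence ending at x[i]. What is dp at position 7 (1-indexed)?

dp[i] = 1 + max{dp[j] : j<i, x[j]<x[i]} (or 1 if no such j):
i:      1  2  3  4  5  6  7  8  9 10 11 12
x[i]:  11  4  5  1  3  7  2 12  8  6  9 10
dp:     1  1  2  1  2  3  2  4  4  3  5  6
At index 7 the value is 2.

2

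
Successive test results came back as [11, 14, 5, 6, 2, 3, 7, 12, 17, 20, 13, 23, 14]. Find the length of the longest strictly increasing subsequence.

Track the smallest tail for each achievable length (strict):
11 → extends → [11]
14 → extends → [11, 14]
5 → replaces 11 → [5, 14]
6 → replaces 14 → [5, 6]
2 → replaces 5 → [2, 6]
3 → replaces 6 → [2, 3]
7 → extends → [2, 3, 7]
12 → extends → [2, 3, 7, 12]
17 → extends → [2, 3, 7, 12, 17]
20 → extends → [2, 3, 7, 12, 17, 20]
13 → replaces 17 → [2, 3, 7, 12, 13, 20]
23 → extends → [2, 3, 7, 12, 13, 20, 23]
14 → replaces 20 → [2, 3, 7, 12, 13, 14, 23]
Seven tails, so the longest strictly increasing subsequence has length 7 (e.g. 5, 6, 7, 12, 17, 20, 23).

7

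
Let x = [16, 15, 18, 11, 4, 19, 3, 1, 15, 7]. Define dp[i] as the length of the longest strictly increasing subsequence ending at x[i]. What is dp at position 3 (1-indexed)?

2

dp[i] = 1 + max{dp[j] : j<i, x[j]<x[i]} (or 1 if no such j):
i:      1  2  3  4  5  6  7  8  9 10
x[i]:  16 15 18 11  4 19  3  1 15  7
dp:     1  1  2  1  1  3  1  1  2  2
At index 3 the value is 2.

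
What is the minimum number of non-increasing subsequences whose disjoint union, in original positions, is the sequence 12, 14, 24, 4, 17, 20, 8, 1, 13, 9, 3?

4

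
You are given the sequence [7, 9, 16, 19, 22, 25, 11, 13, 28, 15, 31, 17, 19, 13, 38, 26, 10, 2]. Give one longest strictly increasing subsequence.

Patience tails give the LIS length; then backtrack through the dp parents:
7 → extends → [7]
9 → extends → [7, 9]
16 → extends → [7, 9, 16]
19 → extends → [7, 9, 16, 19]
22 → extends → [7, 9, 16, 19, 22]
25 → extends → [7, 9, 16, 19, 22, 25]
11 → replaces 16 → [7, 9, 11, 19, 22, 25]
13 → replaces 19 → [7, 9, 11, 13, 22, 25]
28 → extends → [7, 9, 11, 13, 22, 25, 28]
15 → replaces 22 → [7, 9, 11, 13, 15, 25, 28]
31 → extends → [7, 9, 11, 13, 15, 25, 28, 31]
17 → replaces 25 → [7, 9, 11, 13, 15, 17, 28, 31]
19 → replaces 28 → [7, 9, 11, 13, 15, 17, 19, 31]
13 → already a tail → [7, 9, 11, 13, 15, 17, 19, 31]
38 → extends → [7, 9, 11, 13, 15, 17, 19, 31, 38]
26 → replaces 31 → [7, 9, 11, 13, 15, 17, 19, 26, 38]
10 → replaces 11 → [7, 9, 10, 13, 15, 17, 19, 26, 38]
2 → replaces 7 → [2, 9, 10, 13, 15, 17, 19, 26, 38]
Length 9; one witness is 7, 9, 16, 19, 22, 25, 28, 31, 38.

7, 9, 16, 19, 22, 25, 28, 31, 38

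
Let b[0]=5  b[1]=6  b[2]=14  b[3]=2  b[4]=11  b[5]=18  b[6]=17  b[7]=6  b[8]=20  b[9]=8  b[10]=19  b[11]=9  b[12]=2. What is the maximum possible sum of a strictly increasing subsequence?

63

Let S[i] be the best sum of a strictly increasing subsequence ending at i:
i:      0  1  2  3  4  5  6  7  8  9 10 11 12
b[i]:   5  6 14  2 11 18 17  6 20  8 19  9  2
S:      5 11 25  2 22 43 42 11 63 19 62 28  2
Maximum is 63 (e.g. 5 + 6 + 14 + 18 + 20).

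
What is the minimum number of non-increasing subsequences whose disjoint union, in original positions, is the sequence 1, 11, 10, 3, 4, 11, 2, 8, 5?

Place each on the leftmost legal pile:
1 → new pile 1 (tops now [1])
11 → new pile 2 (tops now [1, 11])
10 → pile 2 (tops now [1, 10])
3 → pile 2 (tops now [1, 3])
4 → new pile 3 (tops now [1, 3, 4])
11 → new pile 4 (tops now [1, 3, 4, 11])
2 → pile 2 (tops now [1, 2, 4, 11])
8 → pile 4 (tops now [1, 2, 4, 8])
5 → pile 4 (tops now [1, 2, 4, 5])
Four piles.

4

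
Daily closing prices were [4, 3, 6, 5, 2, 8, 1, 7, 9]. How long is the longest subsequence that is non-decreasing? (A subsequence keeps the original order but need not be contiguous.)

Track the smallest tail for each achievable length (allowing ties):
4 → extends → [4]
3 → replaces 4 → [3]
6 → extends → [3, 6]
5 → replaces 6 → [3, 5]
2 → replaces 3 → [2, 5]
8 → extends → [2, 5, 8]
1 → replaces 2 → [1, 5, 8]
7 → replaces 8 → [1, 5, 7]
9 → extends → [1, 5, 7, 9]
Four tails, so the longest non-decreasing subsequence has length 4 (e.g. 4, 6, 8, 9).

4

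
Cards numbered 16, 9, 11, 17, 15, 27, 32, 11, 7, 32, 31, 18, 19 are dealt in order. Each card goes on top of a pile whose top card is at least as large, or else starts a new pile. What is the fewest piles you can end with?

5

The minimum number of non-increasing subsequences covering a sequence equals the length of its longest strictly increasing subsequence.
LIS length is 5 (e.g. 9, 11, 17, 27, 32), so 5 piles are needed.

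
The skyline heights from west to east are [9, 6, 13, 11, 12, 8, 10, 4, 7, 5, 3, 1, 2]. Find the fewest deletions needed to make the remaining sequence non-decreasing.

Fewest deletions = n − (longest non-decreasing subsequence).
i:      1  2  3  4  5  6  7  8  9 10 11 12 13
a[i]:   9  6 13 11 12  8 10  4  7  5  3  1  2
dp:     1  1  2  2  3  2  3  1  2  2  1  1  2
max dp = 3, so deletions = 13 − 3 = 10.

10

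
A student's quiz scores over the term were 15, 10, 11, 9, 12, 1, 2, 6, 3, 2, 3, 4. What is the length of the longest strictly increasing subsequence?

Track the smallest tail for each achievable length (strict):
15 → extends → [15]
10 → replaces 15 → [10]
11 → extends → [10, 11]
9 → replaces 10 → [9, 11]
12 → extends → [9, 11, 12]
1 → replaces 9 → [1, 11, 12]
2 → replaces 11 → [1, 2, 12]
6 → replaces 12 → [1, 2, 6]
3 → replaces 6 → [1, 2, 3]
2 → already a tail → [1, 2, 3]
3 → already a tail → [1, 2, 3]
4 → extends → [1, 2, 3, 4]
Four tails, so the longest strictly increasing subsequence has length 4 (e.g. 1, 2, 3, 4).

4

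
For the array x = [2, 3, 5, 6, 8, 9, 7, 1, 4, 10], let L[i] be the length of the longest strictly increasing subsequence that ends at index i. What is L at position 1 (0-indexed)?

2

dp[i] = 1 + max{dp[j] : j<i, x[j]<x[i]} (or 1 if no such j):
i:      0  1  2  3  4  5  6  7  8  9
x[i]:   2  3  5  6  8  9  7  1  4 10
dp:     1  2  3  4  5  6  5  1  3  7
At index 1 the value is 2.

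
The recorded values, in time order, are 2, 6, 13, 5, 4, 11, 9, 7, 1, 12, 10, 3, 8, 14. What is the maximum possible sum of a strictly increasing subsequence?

Let S[i] be the best sum of a strictly increasing subsequence ending at i:
i:      1  2  3  4  5  6  7  8  9 10 11 12 13 14
a[i]:   2  6 13  5  4 11  9  7  1 12 10  3  8 14
S:      2  8 21  7  6 19 17 15  1 31 27  5 23 45
Maximum is 45 (e.g. 2 + 6 + 11 + 12 + 14).

45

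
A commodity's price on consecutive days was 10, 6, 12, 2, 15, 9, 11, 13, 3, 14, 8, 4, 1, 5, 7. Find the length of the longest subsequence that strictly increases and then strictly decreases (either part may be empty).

8

inc[i] = longest strictly increasing subsequence ending at i; dec[i] = longest strictly decreasing subsequence starting at i:
i:      1  2  3  4  5  6  7  8  9 10 11 12 13 14 15
a[i]:  10  6 12  2 15  9 11 13  3 14  8  4  1  5  7
inc:    1  1  2  1  3  2  3  4  2  5  3  3  1  4  5
dec:    5  3  5  2  5  4  4  4  2  4  3  2  1  1  1
Best peak at i=10 (value 14): inc=5, dec=4, length 5+4−1 = 8.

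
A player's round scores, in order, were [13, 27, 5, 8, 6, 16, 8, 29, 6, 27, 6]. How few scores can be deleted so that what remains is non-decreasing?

7

Fewest deletions = n − (longest non-decreasing subsequence).
Patience tails:
13 → extends → [13]
27 → extends → [13, 27]
5 → replaces 13 → [5, 27]
8 → replaces 27 → [5, 8]
6 → replaces 8 → [5, 6]
16 → extends → [5, 6, 16]
8 → replaces 16 → [5, 6, 8]
29 → extends → [5, 6, 8, 29]
6 → replaces 8 → [5, 6, 6, 29]
27 → replaces 29 → [5, 6, 6, 27]
6 → replaces 27 → [5, 6, 6, 6]
Longest non-decreasing subsequence has length 4, so deletions = 11 − 4 = 7.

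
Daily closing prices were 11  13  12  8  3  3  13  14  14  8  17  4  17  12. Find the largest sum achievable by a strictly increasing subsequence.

Let S[i] be the best sum of a strictly increasing subsequence ending at i:
i:      1  2  3  4  5  6  7  8  9 10 11 12 13 14
a[i]:  11 13 12  8  3  3 13 14 14  8 17  4 17 12
S:     11 24 23  8  3  3 36 50 50 11 67  7 67 23
Maximum is 67 (e.g. 11 + 12 + 13 + 14 + 17).

67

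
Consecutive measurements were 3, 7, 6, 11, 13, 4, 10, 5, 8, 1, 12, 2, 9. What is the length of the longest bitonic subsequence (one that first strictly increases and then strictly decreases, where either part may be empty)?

7

inc[i] = longest strictly increasing subsequence ending at i; dec[i] = longest strictly decreasing subsequence starting at i:
i:      1  2  3  4  5  6  7  8  9 10 11 12 13
a[i]:   3  7  6 11 13  4 10  5  8  1 12  2  9
inc:    1  2  2  3  4  2  3  3  4  1  5  2  5
dec:    2  4  3  4  4  2  3  2  2  1  2  1  1
Best peak at i=5 (value 13): inc=4, dec=4, length 4+4−1 = 7.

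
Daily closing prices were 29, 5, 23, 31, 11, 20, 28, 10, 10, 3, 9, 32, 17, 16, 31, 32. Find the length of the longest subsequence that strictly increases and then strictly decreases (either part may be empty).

inc[i] = longest strictly increasing subsequence ending at i; dec[i] = longest strictly decreasing subsequence starting at i:
i:      1  2  3  4  5  6  7  8  9 10 11 12 13 14 15 16
a[i]:  29  5 23 31 11 20 28 10 10  3  9 32 17 16 31 32
inc:    1  1  2  3  2  3  4  2  2  1  2  5  3  3  5  6
dec:    5  2  4  4  3  3  3  2  2  1  1  3  2  1  1  1
Best peak at i=12 (value 32): inc=5, dec=3, length 5+3−1 = 7.

7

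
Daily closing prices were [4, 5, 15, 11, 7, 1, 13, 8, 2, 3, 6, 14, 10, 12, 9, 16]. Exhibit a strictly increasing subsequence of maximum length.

4, 5, 7, 8, 10, 12, 16

Patience tails give the LIS length; then backtrack through the dp parents:
4 → extends → [4]
5 → extends → [4, 5]
15 → extends → [4, 5, 15]
11 → replaces 15 → [4, 5, 11]
7 → replaces 11 → [4, 5, 7]
1 → replaces 4 → [1, 5, 7]
13 → extends → [1, 5, 7, 13]
8 → replaces 13 → [1, 5, 7, 8]
2 → replaces 5 → [1, 2, 7, 8]
3 → replaces 7 → [1, 2, 3, 8]
6 → replaces 8 → [1, 2, 3, 6]
14 → extends → [1, 2, 3, 6, 14]
10 → replaces 14 → [1, 2, 3, 6, 10]
12 → extends → [1, 2, 3, 6, 10, 12]
9 → replaces 10 → [1, 2, 3, 6, 9, 12]
16 → extends → [1, 2, 3, 6, 9, 12, 16]
Length 7; one witness is 4, 5, 7, 8, 10, 12, 16.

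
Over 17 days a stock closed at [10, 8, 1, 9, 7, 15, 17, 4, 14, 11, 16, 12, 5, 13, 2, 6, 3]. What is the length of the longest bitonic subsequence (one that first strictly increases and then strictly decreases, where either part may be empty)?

inc[i] = longest strictly increasing subsequence ending at i; dec[i] = longest strictly decreasing subsequence starting at i:
i:      1  2  3  4  5  6  7  8  9 10 11 12 13 14 15 16 17
a[i]:  10  8  1  9  7 15 17  4 14 11 16 12  5 13  2  6  3
inc:    1  1  1  2  2  3  4  2  3  3  4  4  3  5  2  4  3
dec:    5  4  1  4  3  5  5  2  4  3  4  3  2  3  1  2  1
Best peak at i=7 (value 17): inc=4, dec=5, length 4+5−1 = 8.

8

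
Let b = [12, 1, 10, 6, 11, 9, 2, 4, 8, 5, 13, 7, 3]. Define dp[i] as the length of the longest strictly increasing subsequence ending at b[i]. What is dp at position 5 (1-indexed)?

dp[i] = 1 + max{dp[j] : j<i, b[j]<b[i]} (or 1 if no such j):
i:      1  2  3  4  5  6  7  8  9 10 11 12 13
b[i]:  12  1 10  6 11  9  2  4  8  5 13  7  3
dp:     1  1  2  2  3  3  2  3  4  4  5  5  3
At index 5 the value is 3.

3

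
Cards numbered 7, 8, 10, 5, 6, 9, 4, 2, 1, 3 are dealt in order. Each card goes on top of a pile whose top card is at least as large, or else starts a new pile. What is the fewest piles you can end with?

3

The minimum number of non-increasing subsequences covering a sequence equals the length of its longest strictly increasing subsequence.
LIS length is 3 (e.g. 7, 8, 10), so 3 piles are needed.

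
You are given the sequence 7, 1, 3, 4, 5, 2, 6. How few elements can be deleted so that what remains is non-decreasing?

2

Fewest deletions = n − (longest non-decreasing subsequence).
i:     1 2 3 4 5 6 7
a[i]:  7 1 3 4 5 2 6
dp:    1 1 2 3 4 2 5
max dp = 5, so deletions = 7 − 5 = 2.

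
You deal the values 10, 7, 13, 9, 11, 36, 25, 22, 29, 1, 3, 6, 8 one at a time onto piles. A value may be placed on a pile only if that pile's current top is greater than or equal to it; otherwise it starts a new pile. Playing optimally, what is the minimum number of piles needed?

5

The minimum number of non-increasing subsequences covering a sequence equals the length of its longest strictly increasing subsequence.
LIS length is 5 (e.g. 7, 9, 11, 25, 29), so 5 piles are needed.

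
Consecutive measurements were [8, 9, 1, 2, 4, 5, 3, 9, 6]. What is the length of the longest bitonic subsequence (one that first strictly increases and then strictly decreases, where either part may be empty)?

inc[i] = longest strictly increasing subsequence ending at i; dec[i] = longest strictly decreasing subsequence starting at i:
i:     1 2 3 4 5 6 7 8 9
a[i]:  8 9 1 2 4 5 3 9 6
inc:   1 2 1 2 3 4 3 5 5
dec:   3 3 1 1 2 2 1 2 1
Best peak at i=8 (value 9): inc=5, dec=2, length 5+2−1 = 6.

6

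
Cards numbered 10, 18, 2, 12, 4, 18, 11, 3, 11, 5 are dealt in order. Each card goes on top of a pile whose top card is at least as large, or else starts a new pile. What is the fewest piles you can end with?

3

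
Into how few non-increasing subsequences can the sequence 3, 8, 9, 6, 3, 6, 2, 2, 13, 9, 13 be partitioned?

4

Place each on the leftmost legal pile:
3 → new pile 1 (tops now [3])
8 → new pile 2 (tops now [3, 8])
9 → new pile 3 (tops now [3, 8, 9])
6 → pile 2 (tops now [3, 6, 9])
3 → pile 1 (tops now [3, 6, 9])
6 → pile 2 (tops now [3, 6, 9])
2 → pile 1 (tops now [2, 6, 9])
2 → pile 1 (tops now [2, 6, 9])
13 → new pile 4 (tops now [2, 6, 9, 13])
9 → pile 3 (tops now [2, 6, 9, 13])
13 → pile 4 (tops now [2, 6, 9, 13])
Four piles.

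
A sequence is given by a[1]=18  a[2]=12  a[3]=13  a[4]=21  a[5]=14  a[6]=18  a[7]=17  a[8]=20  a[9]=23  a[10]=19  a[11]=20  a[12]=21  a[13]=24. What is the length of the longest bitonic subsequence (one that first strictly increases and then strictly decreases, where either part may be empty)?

inc[i] = longest strictly increasing subsequence ending at i; dec[i] = longest strictly decreasing subsequence starting at i:
i:      1  2  3  4  5  6  7  8  9 10 11 12 13
a[i]:  18 12 13 21 14 18 17 20 23 19 20 21 24
inc:    1  1  2  3  3  4  4  5  6  5  6  7  8
dec:    2  1  1  3  1  2  1  2  2  1  1  1  1
Best peak at i=13 (value 24): inc=8, dec=1, length 8+1−1 = 8.

8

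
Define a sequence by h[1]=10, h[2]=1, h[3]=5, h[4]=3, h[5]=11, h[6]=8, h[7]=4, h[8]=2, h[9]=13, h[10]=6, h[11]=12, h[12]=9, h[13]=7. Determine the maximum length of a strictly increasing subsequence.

5

Track the smallest tail for each achievable length (strict):
10 → extends → [10]
1 → replaces 10 → [1]
5 → extends → [1, 5]
3 → replaces 5 → [1, 3]
11 → extends → [1, 3, 11]
8 → replaces 11 → [1, 3, 8]
4 → replaces 8 → [1, 3, 4]
2 → replaces 3 → [1, 2, 4]
13 → extends → [1, 2, 4, 13]
6 → replaces 13 → [1, 2, 4, 6]
12 → extends → [1, 2, 4, 6, 12]
9 → replaces 12 → [1, 2, 4, 6, 9]
7 → replaces 9 → [1, 2, 4, 6, 7]
Five tails, so the longest strictly increasing subsequence has length 5 (e.g. 1, 3, 4, 6, 12).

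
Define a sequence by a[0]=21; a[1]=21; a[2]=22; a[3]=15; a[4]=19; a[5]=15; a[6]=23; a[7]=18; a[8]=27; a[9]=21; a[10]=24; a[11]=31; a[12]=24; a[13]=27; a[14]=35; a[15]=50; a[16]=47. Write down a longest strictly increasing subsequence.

21, 22, 23, 27, 31, 35, 50

Patience tails give the LIS length; then backtrack through the dp parents:
21 → extends → [21]
21 → already a tail → [21]
22 → extends → [21, 22]
15 → replaces 21 → [15, 22]
19 → replaces 22 → [15, 19]
15 → already a tail → [15, 19]
23 → extends → [15, 19, 23]
18 → replaces 19 → [15, 18, 23]
27 → extends → [15, 18, 23, 27]
21 → replaces 23 → [15, 18, 21, 27]
24 → replaces 27 → [15, 18, 21, 24]
31 → extends → [15, 18, 21, 24, 31]
24 → already a tail → [15, 18, 21, 24, 31]
27 → replaces 31 → [15, 18, 21, 24, 27]
35 → extends → [15, 18, 21, 24, 27, 35]
50 → extends → [15, 18, 21, 24, 27, 35, 50]
47 → replaces 50 → [15, 18, 21, 24, 27, 35, 47]
Length 7; one witness is 21, 22, 23, 27, 31, 35, 50.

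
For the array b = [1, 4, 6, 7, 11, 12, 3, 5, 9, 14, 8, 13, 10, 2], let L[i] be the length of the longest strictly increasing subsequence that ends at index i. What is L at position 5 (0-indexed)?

dp[i] = 1 + max{dp[j] : j<i, b[j]<b[i]} (or 1 if no such j):
i:      0  1  2  3  4  5  6  7  8  9 10 11 12 13
b[i]:   1  4  6  7 11 12  3  5  9 14  8 13 10  2
dp:     1  2  3  4  5  6  2  3  5  7  5  7  6  2
At index 5 the value is 6.

6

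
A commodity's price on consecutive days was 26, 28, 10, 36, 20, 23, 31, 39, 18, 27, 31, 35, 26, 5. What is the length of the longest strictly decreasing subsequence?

5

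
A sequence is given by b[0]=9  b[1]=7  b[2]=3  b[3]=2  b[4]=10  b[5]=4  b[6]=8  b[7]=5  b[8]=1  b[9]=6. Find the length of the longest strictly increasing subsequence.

4

Let dp[i] be the length of the longest such subsequence ending at index i:
i:      0  1  2  3  4  5  6  7  8  9
b[i]:   9  7  3  2 10  4  8  5  1  6
dp:     1  1  1  1  2  2  3  3  1  4
Maximum dp value is 4.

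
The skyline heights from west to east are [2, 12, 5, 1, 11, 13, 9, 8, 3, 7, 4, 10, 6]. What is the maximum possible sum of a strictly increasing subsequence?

Let S[i] be the best sum of a strictly increasing subsequence ending at i:
i:      1  2  3  4  5  6  7  8  9 10 11 12 13
a[i]:   2 12  5  1 11 13  9  8  3  7  4 10  6
S:      2 14  7  1 18 31 16 15  5 14  9 26 15
Maximum is 31 (e.g. 2 + 5 + 11 + 13).

31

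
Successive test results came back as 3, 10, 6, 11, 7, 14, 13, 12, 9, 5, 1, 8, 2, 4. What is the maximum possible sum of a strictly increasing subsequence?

Let S[i] be the best sum of a strictly increasing subsequence ending at i:
i:      1  2  3  4  5  6  7  8  9 10 11 12 13 14
a[i]:   3 10  6 11  7 14 13 12  9  5  1  8  2  4
S:      3 13  9 24 16 38 37 36 25  8  1 24  3  7
Maximum is 38 (e.g. 3 + 10 + 11 + 14).

38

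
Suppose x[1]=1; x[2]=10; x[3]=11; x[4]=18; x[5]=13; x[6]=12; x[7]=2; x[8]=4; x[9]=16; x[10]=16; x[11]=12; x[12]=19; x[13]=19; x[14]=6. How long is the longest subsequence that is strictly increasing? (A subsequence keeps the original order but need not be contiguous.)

Let dp[i] be the length of the longest such subsequence ending at index i:
i:      1  2  3  4  5  6  7  8  9 10 11 12 13 14
x[i]:   1 10 11 18 13 12  2  4 16 16 12 19 19  6
dp:     1  2  3  4  4  4  2  3  5  5  4  6  6  4
Maximum dp value is 6.

6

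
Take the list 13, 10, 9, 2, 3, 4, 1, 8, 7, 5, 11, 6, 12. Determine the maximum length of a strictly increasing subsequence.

Track the smallest tail for each achievable length (strict):
13 → extends → [13]
10 → replaces 13 → [10]
9 → replaces 10 → [9]
2 → replaces 9 → [2]
3 → extends → [2, 3]
4 → extends → [2, 3, 4]
1 → replaces 2 → [1, 3, 4]
8 → extends → [1, 3, 4, 8]
7 → replaces 8 → [1, 3, 4, 7]
5 → replaces 7 → [1, 3, 4, 5]
11 → extends → [1, 3, 4, 5, 11]
6 → replaces 11 → [1, 3, 4, 5, 6]
12 → extends → [1, 3, 4, 5, 6, 12]
Six tails, so the longest strictly increasing subsequence has length 6 (e.g. 2, 3, 4, 8, 11, 12).

6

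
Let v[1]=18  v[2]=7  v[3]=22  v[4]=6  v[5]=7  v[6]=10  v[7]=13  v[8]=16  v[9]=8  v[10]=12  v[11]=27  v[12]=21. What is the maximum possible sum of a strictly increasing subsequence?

Let S[i] be the best sum of a strictly increasing subsequence ending at i:
i:      1  2  3  4  5  6  7  8  9 10 11 12
v[i]:  18  7 22  6  7 10 13 16  8 12 27 21
S:     18  7 40  6 13 23 36 52 21 35 79 73
Maximum is 79 (e.g. 6 + 7 + 10 + 13 + 16 + 27).

79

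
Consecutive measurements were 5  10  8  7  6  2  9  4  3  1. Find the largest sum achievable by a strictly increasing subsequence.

22

Let S[i] be the best sum of a strictly increasing subsequence ending at i:
i:      1  2  3  4  5  6  7  8  9 10
a[i]:   5 10  8  7  6  2  9  4  3  1
S:      5 15 13 12 11  2 22  6  5  1
Maximum is 22 (e.g. 5 + 8 + 9).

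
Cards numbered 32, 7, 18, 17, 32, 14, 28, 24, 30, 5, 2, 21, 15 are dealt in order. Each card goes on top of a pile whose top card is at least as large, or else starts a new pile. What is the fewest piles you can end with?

4

Place each on the leftmost legal pile:
32 → new pile 1 (tops now [32])
7 → pile 1 (tops now [7])
18 → new pile 2 (tops now [7, 18])
17 → pile 2 (tops now [7, 17])
32 → new pile 3 (tops now [7, 17, 32])
14 → pile 2 (tops now [7, 14, 32])
28 → pile 3 (tops now [7, 14, 28])
24 → pile 3 (tops now [7, 14, 24])
30 → new pile 4 (tops now [7, 14, 24, 30])
5 → pile 1 (tops now [5, 14, 24, 30])
2 → pile 1 (tops now [2, 14, 24, 30])
21 → pile 3 (tops now [2, 14, 21, 30])
15 → pile 3 (tops now [2, 14, 15, 30])
Four piles.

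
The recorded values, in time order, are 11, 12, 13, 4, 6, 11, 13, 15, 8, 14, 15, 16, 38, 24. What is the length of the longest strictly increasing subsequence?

Track the smallest tail for each achievable length (strict):
11 → extends → [11]
12 → extends → [11, 12]
13 → extends → [11, 12, 13]
4 → replaces 11 → [4, 12, 13]
6 → replaces 12 → [4, 6, 13]
11 → replaces 13 → [4, 6, 11]
13 → extends → [4, 6, 11, 13]
15 → extends → [4, 6, 11, 13, 15]
8 → replaces 11 → [4, 6, 8, 13, 15]
14 → replaces 15 → [4, 6, 8, 13, 14]
15 → extends → [4, 6, 8, 13, 14, 15]
16 → extends → [4, 6, 8, 13, 14, 15, 16]
38 → extends → [4, 6, 8, 13, 14, 15, 16, 38]
24 → replaces 38 → [4, 6, 8, 13, 14, 15, 16, 24]
Eight tails, so the longest strictly increasing subsequence has length 8 (e.g. 4, 6, 11, 13, 14, 15, 16, 38).

8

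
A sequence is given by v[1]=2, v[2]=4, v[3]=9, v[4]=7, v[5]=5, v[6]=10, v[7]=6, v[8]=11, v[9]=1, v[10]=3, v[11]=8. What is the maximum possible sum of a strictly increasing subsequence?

Let S[i] be the best sum of a strictly increasing subsequence ending at i:
i:      1  2  3  4  5  6  7  8  9 10 11
v[i]:   2  4  9  7  5 10  6 11  1  3  8
S:      2  6 15 13 11 25 17 36  1  5 25
Maximum is 36 (e.g. 2 + 4 + 9 + 10 + 11).

36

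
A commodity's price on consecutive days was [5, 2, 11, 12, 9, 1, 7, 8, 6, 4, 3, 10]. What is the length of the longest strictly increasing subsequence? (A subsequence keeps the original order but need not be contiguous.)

4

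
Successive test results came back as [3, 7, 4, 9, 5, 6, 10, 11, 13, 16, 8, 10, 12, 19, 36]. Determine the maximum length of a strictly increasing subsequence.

Let dp[i] be the length of the longest such subsequence ending at index i:
i:      1  2  3  4  5  6  7  8  9 10 11 12 13 14 15
a[i]:   3  7  4  9  5  6 10 11 13 16  8 10 12 19 36
dp:     1  2  2  3  3  4  5  6  7  8  5  6  7  9 10
Maximum dp value is 10.

10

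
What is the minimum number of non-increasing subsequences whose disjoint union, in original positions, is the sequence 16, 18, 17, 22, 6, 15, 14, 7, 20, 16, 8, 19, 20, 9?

The minimum number of non-increasing subsequences covering a sequence equals the length of its longest strictly increasing subsequence.
LIS length is 5 (e.g. 6, 15, 16, 19, 20), so 5 piles are needed.

5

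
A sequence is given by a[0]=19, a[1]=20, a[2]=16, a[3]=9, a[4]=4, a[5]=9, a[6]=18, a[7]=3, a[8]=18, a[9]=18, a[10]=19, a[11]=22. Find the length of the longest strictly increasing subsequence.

5

Track the smallest tail for each achievable length (strict):
19 → extends → [19]
20 → extends → [19, 20]
16 → replaces 19 → [16, 20]
9 → replaces 16 → [9, 20]
4 → replaces 9 → [4, 20]
9 → replaces 20 → [4, 9]
18 → extends → [4, 9, 18]
3 → replaces 4 → [3, 9, 18]
18 → already a tail → [3, 9, 18]
18 → already a tail → [3, 9, 18]
19 → extends → [3, 9, 18, 19]
22 → extends → [3, 9, 18, 19, 22]
Five tails, so the longest strictly increasing subsequence has length 5 (e.g. 4, 9, 18, 19, 22).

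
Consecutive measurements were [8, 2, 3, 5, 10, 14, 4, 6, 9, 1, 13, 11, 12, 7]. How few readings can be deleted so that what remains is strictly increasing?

7

Fewest deletions = n − (longest strictly increasing subsequence).
Patience tails:
8 → extends → [8]
2 → replaces 8 → [2]
3 → extends → [2, 3]
5 → extends → [2, 3, 5]
10 → extends → [2, 3, 5, 10]
14 → extends → [2, 3, 5, 10, 14]
4 → replaces 5 → [2, 3, 4, 10, 14]
6 → replaces 10 → [2, 3, 4, 6, 14]
9 → replaces 14 → [2, 3, 4, 6, 9]
1 → replaces 2 → [1, 3, 4, 6, 9]
13 → extends → [1, 3, 4, 6, 9, 13]
11 → replaces 13 → [1, 3, 4, 6, 9, 11]
12 → extends → [1, 3, 4, 6, 9, 11, 12]
7 → replaces 9 → [1, 3, 4, 6, 7, 11, 12]
Longest strictly increasing subsequence has length 7, so deletions = 14 − 7 = 7.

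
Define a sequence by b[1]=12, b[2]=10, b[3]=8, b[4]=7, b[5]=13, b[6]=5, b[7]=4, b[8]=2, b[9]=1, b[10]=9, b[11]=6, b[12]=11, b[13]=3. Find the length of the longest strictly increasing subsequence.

3

Track the smallest tail for each achievable length (strict):
12 → extends → [12]
10 → replaces 12 → [10]
8 → replaces 10 → [8]
7 → replaces 8 → [7]
13 → extends → [7, 13]
5 → replaces 7 → [5, 13]
4 → replaces 5 → [4, 13]
2 → replaces 4 → [2, 13]
1 → replaces 2 → [1, 13]
9 → replaces 13 → [1, 9]
6 → replaces 9 → [1, 6]
11 → extends → [1, 6, 11]
3 → replaces 6 → [1, 3, 11]
Three tails, so the longest strictly increasing subsequence has length 3 (e.g. 8, 9, 11).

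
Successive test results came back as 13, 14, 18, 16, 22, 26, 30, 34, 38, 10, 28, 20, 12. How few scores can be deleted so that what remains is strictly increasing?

Fewest deletions = n − (longest strictly increasing subsequence).
i:      1  2  3  4  5  6  7  8  9 10 11 12 13
a[i]:  13 14 18 16 22 26 30 34 38 10 28 20 12
dp:     1  2  3  3  4  5  6  7  8  1  6  4  2
max dp = 8, so deletions = 13 − 8 = 5.

5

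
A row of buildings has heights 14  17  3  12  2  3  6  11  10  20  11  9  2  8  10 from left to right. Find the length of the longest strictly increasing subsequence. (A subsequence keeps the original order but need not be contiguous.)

5

Track the smallest tail for each achievable length (strict):
14 → extends → [14]
17 → extends → [14, 17]
3 → replaces 14 → [3, 17]
12 → replaces 17 → [3, 12]
2 → replaces 3 → [2, 12]
3 → replaces 12 → [2, 3]
6 → extends → [2, 3, 6]
11 → extends → [2, 3, 6, 11]
10 → replaces 11 → [2, 3, 6, 10]
20 → extends → [2, 3, 6, 10, 20]
11 → replaces 20 → [2, 3, 6, 10, 11]
9 → replaces 10 → [2, 3, 6, 9, 11]
2 → already a tail → [2, 3, 6, 9, 11]
8 → replaces 9 → [2, 3, 6, 8, 11]
10 → replaces 11 → [2, 3, 6, 8, 10]
Five tails, so the longest strictly increasing subsequence has length 5 (e.g. 2, 3, 6, 11, 20).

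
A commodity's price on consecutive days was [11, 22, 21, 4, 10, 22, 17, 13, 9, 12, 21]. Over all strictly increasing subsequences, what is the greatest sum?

54

Let S[i] be the best sum of a strictly increasing subsequence ending at i:
i:      1  2  3  4  5  6  7  8  9 10 11
a[i]:  11 22 21  4 10 22 17 13  9 12 21
S:     11 33 32  4 14 54 31 27 13 26 52
Maximum is 54 (e.g. 11 + 21 + 22).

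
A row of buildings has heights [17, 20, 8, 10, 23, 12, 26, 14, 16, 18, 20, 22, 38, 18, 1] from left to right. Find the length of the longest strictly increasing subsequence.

Let dp[i] be the length of the longest such subsequence ending at index i:
i:      1  2  3  4  5  6  7  8  9 10 11 12 13 14 15
a[i]:  17 20  8 10 23 12 26 14 16 18 20 22 38 18  1
dp:     1  2  1  2  3  3  4  4  5  6  7  8  9  6  1
Maximum dp value is 9.

9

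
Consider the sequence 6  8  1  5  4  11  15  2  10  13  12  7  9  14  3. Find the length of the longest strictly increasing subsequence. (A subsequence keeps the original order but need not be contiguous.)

Let dp[i] be the length of the longest such subsequence ending at index i:
i:      1  2  3  4  5  6  7  8  9 10 11 12 13 14 15
a[i]:   6  8  1  5  4 11 15  2 10 13 12  7  9 14  3
dp:     1  2  1  2  2  3  4  2  3  4  4  3  4  5  3
Maximum dp value is 5.

5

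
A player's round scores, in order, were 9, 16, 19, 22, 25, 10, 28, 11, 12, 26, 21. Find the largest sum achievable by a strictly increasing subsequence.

119

Let S[i] be the best sum of a strictly increasing subsequence ending at i:
i:       1   2   3   4   5   6   7   8   9  10  11
a[i]:    9  16  19  22  25  10  28  11  12  26  21
S:       9  25  44  66  91  19 119  30  42 117  65
Maximum is 119 (e.g. 9 + 16 + 19 + 22 + 25 + 28).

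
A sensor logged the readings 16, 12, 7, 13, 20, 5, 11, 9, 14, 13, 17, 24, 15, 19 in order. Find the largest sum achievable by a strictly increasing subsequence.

80

Let S[i] be the best sum of a strictly increasing subsequence ending at i:
i:      1  2  3  4  5  6  7  8  9 10 11 12 13 14
a[i]:  16 12  7 13 20  5 11  9 14 13 17 24 15 19
S:     16 12  7 25 45  5 18 16 39 31 56 80 54 75
Maximum is 80 (e.g. 12 + 13 + 14 + 17 + 24).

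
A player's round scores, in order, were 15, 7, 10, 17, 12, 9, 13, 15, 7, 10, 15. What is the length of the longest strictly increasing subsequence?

5

Track the smallest tail for each achievable length (strict):
15 → extends → [15]
7 → replaces 15 → [7]
10 → extends → [7, 10]
17 → extends → [7, 10, 17]
12 → replaces 17 → [7, 10, 12]
9 → replaces 10 → [7, 9, 12]
13 → extends → [7, 9, 12, 13]
15 → extends → [7, 9, 12, 13, 15]
7 → already a tail → [7, 9, 12, 13, 15]
10 → replaces 12 → [7, 9, 10, 13, 15]
15 → already a tail → [7, 9, 10, 13, 15]
Five tails, so the longest strictly increasing subsequence has length 5 (e.g. 7, 10, 12, 13, 15).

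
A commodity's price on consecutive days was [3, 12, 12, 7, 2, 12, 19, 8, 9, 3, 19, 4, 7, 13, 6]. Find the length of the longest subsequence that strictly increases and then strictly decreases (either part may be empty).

7

inc[i] = longest strictly increasing subsequence ending at i; dec[i] = longest strictly decreasing subsequence starting at i:
i:      1  2  3  4  5  6  7  8  9 10 11 12 13 14 15
a[i]:   3 12 12  7  2 12 19  8  9  3 19  4  7 13  6
inc:    1  2  2  2  1  3  4  3  4  2  5  3  4  5  4
dec:    2  4  4  2  1  4  4  3  3  1  3  1  2  2  1
Best peak at i=7 (value 19): inc=4, dec=4, length 4+4−1 = 7.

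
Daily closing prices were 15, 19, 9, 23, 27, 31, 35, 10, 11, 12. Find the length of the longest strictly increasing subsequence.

6

Let dp[i] be the length of the longest such subsequence ending at index i:
i:      1  2  3  4  5  6  7  8  9 10
a[i]:  15 19  9 23 27 31 35 10 11 12
dp:     1  2  1  3  4  5  6  2  3  4
Maximum dp value is 6.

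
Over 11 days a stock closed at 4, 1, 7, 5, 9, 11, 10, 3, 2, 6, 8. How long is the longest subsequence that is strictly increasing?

4

Let dp[i] be the length of the longest such subsequence ending at index i:
i:      1  2  3  4  5  6  7  8  9 10 11
a[i]:   4  1  7  5  9 11 10  3  2  6  8
dp:     1  1  2  2  3  4  4  2  2  3  4
Maximum dp value is 4.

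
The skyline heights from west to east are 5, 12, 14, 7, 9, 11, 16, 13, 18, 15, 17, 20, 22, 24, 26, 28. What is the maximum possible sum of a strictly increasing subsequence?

197

Let S[i] be the best sum of a strictly increasing subsequence ending at i:
i:       1   2   3   4   5   6   7   8   9  10  11  12  13  14  15  16
a[i]:    5  12  14   7   9  11  16  13  18  15  17  20  22  24  26  28
S:       5  17  31  12  21  32  48  45  66  60  77  97 119 143 169 197
Maximum is 197 (e.g. 5 + 7 + 9 + 11 + 13 + 15 + 17 + 20 + 22 + 24 + 26 + 28).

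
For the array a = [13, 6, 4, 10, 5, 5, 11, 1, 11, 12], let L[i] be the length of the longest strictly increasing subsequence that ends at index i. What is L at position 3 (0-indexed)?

dp[i] = 1 + max{dp[j] : j<i, a[j]<a[i]} (or 1 if no such j):
i:      0  1  2  3  4  5  6  7  8  9
a[i]:  13  6  4 10  5  5 11  1 11 12
dp:     1  1  1  2  2  2  3  1  3  4
At index 3 the value is 2.

2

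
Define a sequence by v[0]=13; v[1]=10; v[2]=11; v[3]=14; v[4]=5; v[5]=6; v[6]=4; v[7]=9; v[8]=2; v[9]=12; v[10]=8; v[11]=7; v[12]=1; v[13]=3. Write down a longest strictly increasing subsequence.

Patience tails give the LIS length; then backtrack through the dp parents:
13 → extends → [13]
10 → replaces 13 → [10]
11 → extends → [10, 11]
14 → extends → [10, 11, 14]
5 → replaces 10 → [5, 11, 14]
6 → replaces 11 → [5, 6, 14]
4 → replaces 5 → [4, 6, 14]
9 → replaces 14 → [4, 6, 9]
2 → replaces 4 → [2, 6, 9]
12 → extends → [2, 6, 9, 12]
8 → replaces 9 → [2, 6, 8, 12]
7 → replaces 8 → [2, 6, 7, 12]
1 → replaces 2 → [1, 6, 7, 12]
3 → replaces 6 → [1, 3, 7, 12]
Length 4; one witness is 5, 6, 9, 12.

5, 6, 9, 12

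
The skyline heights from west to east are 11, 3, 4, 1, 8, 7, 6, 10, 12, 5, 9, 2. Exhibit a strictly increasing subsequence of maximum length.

Patience tails give the LIS length; then backtrack through the dp parents:
11 → extends → [11]
3 → replaces 11 → [3]
4 → extends → [3, 4]
1 → replaces 3 → [1, 4]
8 → extends → [1, 4, 8]
7 → replaces 8 → [1, 4, 7]
6 → replaces 7 → [1, 4, 6]
10 → extends → [1, 4, 6, 10]
12 → extends → [1, 4, 6, 10, 12]
5 → replaces 6 → [1, 4, 5, 10, 12]
9 → replaces 10 → [1, 4, 5, 9, 12]
2 → replaces 4 → [1, 2, 5, 9, 12]
Length 5; one witness is 3, 4, 8, 10, 12.

3, 4, 8, 10, 12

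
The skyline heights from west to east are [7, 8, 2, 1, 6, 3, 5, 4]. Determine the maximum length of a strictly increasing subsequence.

Let dp[i] be the length of the longest such subsequence ending at index i:
i:     1 2 3 4 5 6 7 8
a[i]:  7 8 2 1 6 3 5 4
dp:    1 2 1 1 2 2 3 3
Maximum dp value is 3.

3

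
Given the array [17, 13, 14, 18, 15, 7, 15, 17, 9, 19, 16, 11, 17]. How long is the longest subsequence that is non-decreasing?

Let dp[i] be the length of the longest such subsequence ending at index i:
i:      1  2  3  4  5  6  7  8  9 10 11 12 13
a[i]:  17 13 14 18 15  7 15 17  9 19 16 11 17
dp:     1  1  2  3  3  1  4  5  2  6  5  3  6
Maximum dp value is 6.

6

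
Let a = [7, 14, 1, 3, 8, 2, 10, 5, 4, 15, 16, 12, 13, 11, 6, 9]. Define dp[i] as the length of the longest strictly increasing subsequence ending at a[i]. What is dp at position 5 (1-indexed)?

dp[i] = 1 + max{dp[j] : j<i, a[j]<a[i]} (or 1 if no such j):
i:      1  2  3  4  5  6  7  8  9 10 11 12 13 14 15 16
a[i]:   7 14  1  3  8  2 10  5  4 15 16 12 13 11  6  9
dp:     1  2  1  2  3  2  4  3  3  5  6  5  6  5  4  5
At index 5 the value is 3.

3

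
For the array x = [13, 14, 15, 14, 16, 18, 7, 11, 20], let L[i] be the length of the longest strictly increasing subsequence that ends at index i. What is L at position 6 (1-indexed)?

5

dp[i] = 1 + max{dp[j] : j<i, x[j]<x[i]} (or 1 if no such j):
i:      1  2  3  4  5  6  7  8  9
x[i]:  13 14 15 14 16 18  7 11 20
dp:     1  2  3  2  4  5  1  2  6
At index 6 the value is 5.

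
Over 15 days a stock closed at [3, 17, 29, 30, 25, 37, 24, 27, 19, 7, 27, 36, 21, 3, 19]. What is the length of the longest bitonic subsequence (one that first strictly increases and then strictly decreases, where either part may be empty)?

inc[i] = longest strictly increasing subsequence ending at i; dec[i] = longest strictly decreasing subsequence starting at i:
i:      1  2  3  4  5  6  7  8  9 10 11 12 13 14 15
a[i]:   3 17 29 30 25 37 24 27 19  7 27 36 21  3 19
inc:    1  2  3  4  3  5  3  4  3  2  4  5  4  1  3
dec:    1  3  6  6  5  5  4  4  3  2  3  3  2  1  1
Best peak at i=4 (value 30): inc=4, dec=6, length 4+6−1 = 9.

9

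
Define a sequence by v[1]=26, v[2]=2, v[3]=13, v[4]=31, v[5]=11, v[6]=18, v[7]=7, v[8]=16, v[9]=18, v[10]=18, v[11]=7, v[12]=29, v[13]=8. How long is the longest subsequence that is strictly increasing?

5

Track the smallest tail for each achievable length (strict):
26 → extends → [26]
2 → replaces 26 → [2]
13 → extends → [2, 13]
31 → extends → [2, 13, 31]
11 → replaces 13 → [2, 11, 31]
18 → replaces 31 → [2, 11, 18]
7 → replaces 11 → [2, 7, 18]
16 → replaces 18 → [2, 7, 16]
18 → extends → [2, 7, 16, 18]
18 → already a tail → [2, 7, 16, 18]
7 → already a tail → [2, 7, 16, 18]
29 → extends → [2, 7, 16, 18, 29]
8 → replaces 16 → [2, 7, 8, 18, 29]
Five tails, so the longest strictly increasing subsequence has length 5 (e.g. 2, 13, 16, 18, 29).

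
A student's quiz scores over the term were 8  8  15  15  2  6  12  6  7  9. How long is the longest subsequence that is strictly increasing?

Track the smallest tail for each achievable length (strict):
8 → extends → [8]
8 → already a tail → [8]
15 → extends → [8, 15]
15 → already a tail → [8, 15]
2 → replaces 8 → [2, 15]
6 → replaces 15 → [2, 6]
12 → extends → [2, 6, 12]
6 → already a tail → [2, 6, 12]
7 → replaces 12 → [2, 6, 7]
9 → extends → [2, 6, 7, 9]
Four tails, so the longest strictly increasing subsequence has length 4 (e.g. 2, 6, 7, 9).

4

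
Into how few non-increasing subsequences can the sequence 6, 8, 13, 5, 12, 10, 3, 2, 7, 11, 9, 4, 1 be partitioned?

4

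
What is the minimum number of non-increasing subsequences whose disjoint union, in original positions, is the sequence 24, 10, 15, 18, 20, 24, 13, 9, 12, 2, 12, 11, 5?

Place each on the leftmost legal pile:
24 → new pile 1 (tops now [24])
10 → pile 1 (tops now [10])
15 → new pile 2 (tops now [10, 15])
18 → new pile 3 (tops now [10, 15, 18])
20 → new pile 4 (tops now [10, 15, 18, 20])
24 → new pile 5 (tops now [10, 15, 18, 20, 24])
13 → pile 2 (tops now [10, 13, 18, 20, 24])
9 → pile 1 (tops now [9, 13, 18, 20, 24])
12 → pile 2 (tops now [9, 12, 18, 20, 24])
2 → pile 1 (tops now [2, 12, 18, 20, 24])
12 → pile 2 (tops now [2, 12, 18, 20, 24])
11 → pile 2 (tops now [2, 11, 18, 20, 24])
5 → pile 2 (tops now [2, 5, 18, 20, 24])
Five piles.

5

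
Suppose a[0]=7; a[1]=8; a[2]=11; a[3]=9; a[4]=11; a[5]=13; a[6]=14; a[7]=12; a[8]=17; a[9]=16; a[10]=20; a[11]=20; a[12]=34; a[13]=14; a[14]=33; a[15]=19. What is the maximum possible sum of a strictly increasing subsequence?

Let S[i] be the best sum of a strictly increasing subsequence ending at i:
i:       0   1   2   3   4   5   6   7   8   9  10  11  12  13  14  15
a[i]:    7   8  11   9  11  13  14  12  17  16  20  20  34  14  33  19
S:       7  15  26  24  35  48  62  47  79  78  99  99 133  62 132  98
Maximum is 133 (e.g. 7 + 8 + 9 + 11 + 13 + 14 + 17 + 20 + 34).

133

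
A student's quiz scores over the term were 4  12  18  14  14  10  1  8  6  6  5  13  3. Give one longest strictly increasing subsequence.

Patience tails give the LIS length; then backtrack through the dp parents:
4 → extends → [4]
12 → extends → [4, 12]
18 → extends → [4, 12, 18]
14 → replaces 18 → [4, 12, 14]
14 → already a tail → [4, 12, 14]
10 → replaces 12 → [4, 10, 14]
1 → replaces 4 → [1, 10, 14]
8 → replaces 10 → [1, 8, 14]
6 → replaces 8 → [1, 6, 14]
6 → already a tail → [1, 6, 14]
5 → replaces 6 → [1, 5, 14]
13 → replaces 14 → [1, 5, 13]
3 → replaces 5 → [1, 3, 13]
Length 3; one witness is 4, 12, 18.

4, 12, 18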